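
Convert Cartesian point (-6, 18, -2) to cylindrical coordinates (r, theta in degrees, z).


r = sqrt((-6)^2 + 18^2) = 18.9737
theta = atan2(18, -6) = 108.4349 deg
z = -2

r = 18.9737, theta = 108.4349 deg, z = -2


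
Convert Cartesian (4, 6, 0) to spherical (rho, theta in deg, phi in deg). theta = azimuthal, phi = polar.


rho = sqrt(4^2 + 6^2 + 0^2) = 7.2111
theta = atan2(6, 4) = 56.3099 deg
phi = acos(0/7.2111) = 90 deg

rho = 7.2111, theta = 56.3099 deg, phi = 90 deg


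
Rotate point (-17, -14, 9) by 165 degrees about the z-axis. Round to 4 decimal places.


x' = -17*cos(165) - -14*sin(165) = 20.0442
y' = -17*sin(165) + -14*cos(165) = 9.123
z' = 9

(20.0442, 9.123, 9)


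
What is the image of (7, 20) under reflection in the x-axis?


Reflection across x-axis: (x, y) -> (x, -y)
(7, 20) -> (7, -20)

(7, -20)


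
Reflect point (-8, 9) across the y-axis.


Reflection across y-axis: (x, y) -> (-x, y)
(-8, 9) -> (8, 9)

(8, 9)


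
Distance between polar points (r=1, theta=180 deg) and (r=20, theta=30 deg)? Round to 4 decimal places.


d = sqrt(r1^2 + r2^2 - 2*r1*r2*cos(t2-t1))
d = sqrt(1^2 + 20^2 - 2*1*20*cos(30-180)) = 20.872

20.872


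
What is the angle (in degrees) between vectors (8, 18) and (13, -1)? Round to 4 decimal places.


dot = 8*13 + 18*-1 = 86
|u| = 19.6977, |v| = 13.0384
cos(angle) = 0.3349
angle = 70.4362 degrees

70.4362 degrees


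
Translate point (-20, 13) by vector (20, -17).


Translation: (x+dx, y+dy) = (-20+20, 13+-17) = (0, -4)

(0, -4)


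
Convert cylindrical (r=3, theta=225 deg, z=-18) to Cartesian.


x = 3 * cos(225) = -2.1213
y = 3 * sin(225) = -2.1213
z = -18

(-2.1213, -2.1213, -18)


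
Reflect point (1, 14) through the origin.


Reflection through origin: (x, y) -> (-x, -y)
(1, 14) -> (-1, -14)

(-1, -14)


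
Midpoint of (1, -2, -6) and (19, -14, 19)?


Midpoint = ((1+19)/2, (-2+-14)/2, (-6+19)/2) = (10, -8, 6.5)

(10, -8, 6.5)


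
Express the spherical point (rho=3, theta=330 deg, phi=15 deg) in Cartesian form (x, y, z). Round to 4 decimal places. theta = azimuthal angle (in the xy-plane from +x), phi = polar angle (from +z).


x = 3 * sin(15) * cos(330) = 0.6724
y = 3 * sin(15) * sin(330) = -0.3882
z = 3 * cos(15) = 2.8978

(0.6724, -0.3882, 2.8978)


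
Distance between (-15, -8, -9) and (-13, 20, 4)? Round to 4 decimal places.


d = sqrt((-13--15)^2 + (20--8)^2 + (4--9)^2) = 30.9354

30.9354


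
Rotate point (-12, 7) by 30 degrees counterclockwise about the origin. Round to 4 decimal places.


x' = -12*cos(30) - 7*sin(30) = -13.8923
y' = -12*sin(30) + 7*cos(30) = 0.0622

(-13.8923, 0.0622)


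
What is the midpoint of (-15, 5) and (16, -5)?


Midpoint = ((-15+16)/2, (5+-5)/2) = (0.5, 0)

(0.5, 0)


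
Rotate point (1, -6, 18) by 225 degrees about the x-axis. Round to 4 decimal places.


x' = 1
y' = -6*cos(225) - 18*sin(225) = 16.9706
z' = -6*sin(225) + 18*cos(225) = -8.4853

(1, 16.9706, -8.4853)


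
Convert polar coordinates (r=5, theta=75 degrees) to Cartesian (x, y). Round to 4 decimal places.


x = 5 * cos(75) = 1.2941
y = 5 * sin(75) = 4.8296

(1.2941, 4.8296)


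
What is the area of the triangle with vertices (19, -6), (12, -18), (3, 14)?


Area = |x1(y2-y3) + x2(y3-y1) + x3(y1-y2)| / 2
= |19*(-18-14) + 12*(14--6) + 3*(-6--18)| / 2
= 166

166


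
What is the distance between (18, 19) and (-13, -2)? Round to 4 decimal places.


d = sqrt((-13-18)^2 + (-2-19)^2) = 37.4433

37.4433


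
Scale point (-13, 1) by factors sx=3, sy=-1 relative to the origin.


Scaling: (x*sx, y*sy) = (-13*3, 1*-1) = (-39, -1)

(-39, -1)


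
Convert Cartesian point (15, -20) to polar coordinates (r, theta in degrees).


r = sqrt(15^2 + (-20)^2) = 25
theta = atan2(-20, 15) = 306.8699 degrees

r = 25, theta = 306.8699 degrees


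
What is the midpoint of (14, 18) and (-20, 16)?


Midpoint = ((14+-20)/2, (18+16)/2) = (-3, 17)

(-3, 17)


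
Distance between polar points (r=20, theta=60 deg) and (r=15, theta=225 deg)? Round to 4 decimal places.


d = sqrt(r1^2 + r2^2 - 2*r1*r2*cos(t2-t1))
d = sqrt(20^2 + 15^2 - 2*20*15*cos(225-60)) = 34.7067

34.7067


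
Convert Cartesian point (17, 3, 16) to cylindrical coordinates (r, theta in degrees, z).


r = sqrt(17^2 + 3^2) = 17.2627
theta = atan2(3, 17) = 10.008 deg
z = 16

r = 17.2627, theta = 10.008 deg, z = 16


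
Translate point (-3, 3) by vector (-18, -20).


Translation: (x+dx, y+dy) = (-3+-18, 3+-20) = (-21, -17)

(-21, -17)


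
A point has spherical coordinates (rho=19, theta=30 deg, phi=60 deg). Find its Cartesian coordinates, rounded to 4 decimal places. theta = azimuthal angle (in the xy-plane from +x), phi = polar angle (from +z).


x = 19 * sin(60) * cos(30) = 14.25
y = 19 * sin(60) * sin(30) = 8.2272
z = 19 * cos(60) = 9.5

(14.25, 8.2272, 9.5)


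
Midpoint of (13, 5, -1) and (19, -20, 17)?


Midpoint = ((13+19)/2, (5+-20)/2, (-1+17)/2) = (16, -7.5, 8)

(16, -7.5, 8)


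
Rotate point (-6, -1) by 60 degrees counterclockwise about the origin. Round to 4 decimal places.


x' = -6*cos(60) - -1*sin(60) = -2.134
y' = -6*sin(60) + -1*cos(60) = -5.6962

(-2.134, -5.6962)


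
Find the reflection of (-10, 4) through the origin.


Reflection through origin: (x, y) -> (-x, -y)
(-10, 4) -> (10, -4)

(10, -4)


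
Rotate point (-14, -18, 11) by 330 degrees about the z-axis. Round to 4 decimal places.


x' = -14*cos(330) - -18*sin(330) = -21.1244
y' = -14*sin(330) + -18*cos(330) = -8.5885
z' = 11

(-21.1244, -8.5885, 11)


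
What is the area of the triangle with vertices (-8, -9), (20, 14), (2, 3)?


Area = |x1(y2-y3) + x2(y3-y1) + x3(y1-y2)| / 2
= |-8*(14-3) + 20*(3--9) + 2*(-9-14)| / 2
= 53

53


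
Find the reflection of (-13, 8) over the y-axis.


Reflection across y-axis: (x, y) -> (-x, y)
(-13, 8) -> (13, 8)

(13, 8)


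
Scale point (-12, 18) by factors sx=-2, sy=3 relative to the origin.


Scaling: (x*sx, y*sy) = (-12*-2, 18*3) = (24, 54)

(24, 54)


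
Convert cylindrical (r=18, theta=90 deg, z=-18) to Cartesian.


x = 18 * cos(90) = 0
y = 18 * sin(90) = 18
z = -18

(0, 18, -18)


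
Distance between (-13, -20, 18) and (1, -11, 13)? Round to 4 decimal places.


d = sqrt((1--13)^2 + (-11--20)^2 + (13-18)^2) = 17.3781

17.3781


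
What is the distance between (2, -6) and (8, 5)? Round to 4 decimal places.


d = sqrt((8-2)^2 + (5--6)^2) = 12.53

12.53


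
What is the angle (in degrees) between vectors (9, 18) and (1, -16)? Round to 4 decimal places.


dot = 9*1 + 18*-16 = -279
|u| = 20.1246, |v| = 16.0312
cos(angle) = -0.8648
angle = 149.8586 degrees

149.8586 degrees


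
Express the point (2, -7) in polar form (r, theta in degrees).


r = sqrt(2^2 + (-7)^2) = 7.2801
theta = atan2(-7, 2) = 285.9454 degrees

r = 7.2801, theta = 285.9454 degrees


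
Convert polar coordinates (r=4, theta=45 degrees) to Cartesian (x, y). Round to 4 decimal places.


x = 4 * cos(45) = 2.8284
y = 4 * sin(45) = 2.8284

(2.8284, 2.8284)


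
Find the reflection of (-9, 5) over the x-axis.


Reflection across x-axis: (x, y) -> (x, -y)
(-9, 5) -> (-9, -5)

(-9, -5)


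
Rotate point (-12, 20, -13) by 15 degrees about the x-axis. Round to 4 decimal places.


x' = -12
y' = 20*cos(15) - -13*sin(15) = 22.6832
z' = 20*sin(15) + -13*cos(15) = -7.3807

(-12, 22.6832, -7.3807)


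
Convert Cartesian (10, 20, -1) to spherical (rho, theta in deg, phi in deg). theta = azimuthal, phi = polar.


rho = sqrt(10^2 + 20^2 + (-1)^2) = 22.383
theta = atan2(20, 10) = 63.4349 deg
phi = acos(-1/22.383) = 92.5606 deg

rho = 22.383, theta = 63.4349 deg, phi = 92.5606 deg


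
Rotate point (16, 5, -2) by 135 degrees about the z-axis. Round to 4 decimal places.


x' = 16*cos(135) - 5*sin(135) = -14.8492
y' = 16*sin(135) + 5*cos(135) = 7.7782
z' = -2

(-14.8492, 7.7782, -2)


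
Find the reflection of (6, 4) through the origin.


Reflection through origin: (x, y) -> (-x, -y)
(6, 4) -> (-6, -4)

(-6, -4)


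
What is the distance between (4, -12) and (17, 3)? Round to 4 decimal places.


d = sqrt((17-4)^2 + (3--12)^2) = 19.8494

19.8494


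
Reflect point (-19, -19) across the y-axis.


Reflection across y-axis: (x, y) -> (-x, y)
(-19, -19) -> (19, -19)

(19, -19)


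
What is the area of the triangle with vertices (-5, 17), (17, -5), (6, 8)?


Area = |x1(y2-y3) + x2(y3-y1) + x3(y1-y2)| / 2
= |-5*(-5-8) + 17*(8-17) + 6*(17--5)| / 2
= 22

22


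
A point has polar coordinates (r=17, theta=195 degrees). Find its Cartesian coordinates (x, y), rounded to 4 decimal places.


x = 17 * cos(195) = -16.4207
y = 17 * sin(195) = -4.3999

(-16.4207, -4.3999)


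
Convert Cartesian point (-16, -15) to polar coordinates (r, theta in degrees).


r = sqrt((-16)^2 + (-15)^2) = 21.9317
theta = atan2(-15, -16) = 223.1524 degrees

r = 21.9317, theta = 223.1524 degrees


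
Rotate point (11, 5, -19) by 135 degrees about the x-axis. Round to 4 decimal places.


x' = 11
y' = 5*cos(135) - -19*sin(135) = 9.8995
z' = 5*sin(135) + -19*cos(135) = 16.9706

(11, 9.8995, 16.9706)


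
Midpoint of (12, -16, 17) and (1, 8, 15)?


Midpoint = ((12+1)/2, (-16+8)/2, (17+15)/2) = (6.5, -4, 16)

(6.5, -4, 16)


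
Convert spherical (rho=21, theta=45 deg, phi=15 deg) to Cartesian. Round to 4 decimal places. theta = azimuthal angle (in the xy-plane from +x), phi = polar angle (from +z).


x = 21 * sin(15) * cos(45) = 3.8433
y = 21 * sin(15) * sin(45) = 3.8433
z = 21 * cos(15) = 20.2844

(3.8433, 3.8433, 20.2844)


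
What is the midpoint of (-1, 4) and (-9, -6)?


Midpoint = ((-1+-9)/2, (4+-6)/2) = (-5, -1)

(-5, -1)


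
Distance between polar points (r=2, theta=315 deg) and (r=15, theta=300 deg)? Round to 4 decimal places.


d = sqrt(r1^2 + r2^2 - 2*r1*r2*cos(t2-t1))
d = sqrt(2^2 + 15^2 - 2*2*15*cos(300-315)) = 13.0784

13.0784


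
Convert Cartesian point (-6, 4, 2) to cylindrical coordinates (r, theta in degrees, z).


r = sqrt((-6)^2 + 4^2) = 7.2111
theta = atan2(4, -6) = 146.3099 deg
z = 2

r = 7.2111, theta = 146.3099 deg, z = 2


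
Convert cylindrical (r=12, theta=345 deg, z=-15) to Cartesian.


x = 12 * cos(345) = 11.5911
y = 12 * sin(345) = -3.1058
z = -15

(11.5911, -3.1058, -15)


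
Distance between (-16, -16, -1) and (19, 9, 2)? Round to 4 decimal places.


d = sqrt((19--16)^2 + (9--16)^2 + (2--1)^2) = 43.1161

43.1161


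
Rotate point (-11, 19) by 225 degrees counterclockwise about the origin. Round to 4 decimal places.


x' = -11*cos(225) - 19*sin(225) = 21.2132
y' = -11*sin(225) + 19*cos(225) = -5.6569

(21.2132, -5.6569)


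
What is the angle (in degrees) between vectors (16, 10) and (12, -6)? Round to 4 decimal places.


dot = 16*12 + 10*-6 = 132
|u| = 18.868, |v| = 13.4164
cos(angle) = 0.5215
angle = 58.5704 degrees

58.5704 degrees


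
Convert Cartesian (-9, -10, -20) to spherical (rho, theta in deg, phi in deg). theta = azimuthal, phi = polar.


rho = sqrt((-9)^2 + (-10)^2 + (-20)^2) = 24.1039
theta = atan2(-10, -9) = 228.0128 deg
phi = acos(-20/24.1039) = 146.072 deg

rho = 24.1039, theta = 228.0128 deg, phi = 146.072 deg


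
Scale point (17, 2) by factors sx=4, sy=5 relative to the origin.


Scaling: (x*sx, y*sy) = (17*4, 2*5) = (68, 10)

(68, 10)


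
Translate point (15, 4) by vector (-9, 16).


Translation: (x+dx, y+dy) = (15+-9, 4+16) = (6, 20)

(6, 20)


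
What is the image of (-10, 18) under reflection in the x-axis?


Reflection across x-axis: (x, y) -> (x, -y)
(-10, 18) -> (-10, -18)

(-10, -18)


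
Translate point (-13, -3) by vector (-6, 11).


Translation: (x+dx, y+dy) = (-13+-6, -3+11) = (-19, 8)

(-19, 8)


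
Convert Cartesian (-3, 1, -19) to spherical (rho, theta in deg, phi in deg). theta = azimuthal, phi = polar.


rho = sqrt((-3)^2 + 1^2 + (-19)^2) = 19.2614
theta = atan2(1, -3) = 161.5651 deg
phi = acos(-19/19.2614) = 170.5506 deg

rho = 19.2614, theta = 161.5651 deg, phi = 170.5506 deg


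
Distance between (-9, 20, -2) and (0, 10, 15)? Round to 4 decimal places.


d = sqrt((0--9)^2 + (10-20)^2 + (15--2)^2) = 21.6795

21.6795


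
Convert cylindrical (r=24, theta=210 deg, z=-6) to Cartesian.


x = 24 * cos(210) = -20.7846
y = 24 * sin(210) = -12
z = -6

(-20.7846, -12, -6)


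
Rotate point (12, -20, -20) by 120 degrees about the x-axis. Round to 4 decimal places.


x' = 12
y' = -20*cos(120) - -20*sin(120) = 27.3205
z' = -20*sin(120) + -20*cos(120) = -7.3205

(12, 27.3205, -7.3205)


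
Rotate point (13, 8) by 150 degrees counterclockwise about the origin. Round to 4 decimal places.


x' = 13*cos(150) - 8*sin(150) = -15.2583
y' = 13*sin(150) + 8*cos(150) = -0.4282

(-15.2583, -0.4282)


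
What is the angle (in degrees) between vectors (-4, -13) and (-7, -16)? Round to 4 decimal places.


dot = -4*-7 + -13*-16 = 236
|u| = 13.6015, |v| = 17.4642
cos(angle) = 0.9935
angle = 6.5266 degrees

6.5266 degrees


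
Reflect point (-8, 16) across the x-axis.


Reflection across x-axis: (x, y) -> (x, -y)
(-8, 16) -> (-8, -16)

(-8, -16)


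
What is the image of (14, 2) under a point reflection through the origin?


Reflection through origin: (x, y) -> (-x, -y)
(14, 2) -> (-14, -2)

(-14, -2)


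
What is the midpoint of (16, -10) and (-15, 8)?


Midpoint = ((16+-15)/2, (-10+8)/2) = (0.5, -1)

(0.5, -1)


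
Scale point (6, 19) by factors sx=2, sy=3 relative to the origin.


Scaling: (x*sx, y*sy) = (6*2, 19*3) = (12, 57)

(12, 57)


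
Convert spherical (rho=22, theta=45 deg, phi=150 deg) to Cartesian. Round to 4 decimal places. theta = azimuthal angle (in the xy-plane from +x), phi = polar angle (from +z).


x = 22 * sin(150) * cos(45) = 7.7782
y = 22 * sin(150) * sin(45) = 7.7782
z = 22 * cos(150) = -19.0526

(7.7782, 7.7782, -19.0526)


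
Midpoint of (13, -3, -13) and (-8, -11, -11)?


Midpoint = ((13+-8)/2, (-3+-11)/2, (-13+-11)/2) = (2.5, -7, -12)

(2.5, -7, -12)


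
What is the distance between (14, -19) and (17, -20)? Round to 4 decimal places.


d = sqrt((17-14)^2 + (-20--19)^2) = 3.1623

3.1623


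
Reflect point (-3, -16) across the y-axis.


Reflection across y-axis: (x, y) -> (-x, y)
(-3, -16) -> (3, -16)

(3, -16)


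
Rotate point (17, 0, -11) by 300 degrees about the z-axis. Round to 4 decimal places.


x' = 17*cos(300) - 0*sin(300) = 8.5
y' = 17*sin(300) + 0*cos(300) = -14.7224
z' = -11

(8.5, -14.7224, -11)


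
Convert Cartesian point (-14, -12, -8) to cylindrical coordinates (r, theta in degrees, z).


r = sqrt((-14)^2 + (-12)^2) = 18.4391
theta = atan2(-12, -14) = 220.6013 deg
z = -8

r = 18.4391, theta = 220.6013 deg, z = -8


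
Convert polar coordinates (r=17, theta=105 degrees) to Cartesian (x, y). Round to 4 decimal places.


x = 17 * cos(105) = -4.3999
y = 17 * sin(105) = 16.4207

(-4.3999, 16.4207)


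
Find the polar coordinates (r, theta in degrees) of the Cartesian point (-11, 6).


r = sqrt((-11)^2 + 6^2) = 12.53
theta = atan2(6, -11) = 151.3895 degrees

r = 12.53, theta = 151.3895 degrees


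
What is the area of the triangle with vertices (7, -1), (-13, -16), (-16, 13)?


Area = |x1(y2-y3) + x2(y3-y1) + x3(y1-y2)| / 2
= |7*(-16-13) + -13*(13--1) + -16*(-1--16)| / 2
= 312.5

312.5


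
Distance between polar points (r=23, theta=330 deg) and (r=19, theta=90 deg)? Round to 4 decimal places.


d = sqrt(r1^2 + r2^2 - 2*r1*r2*cos(t2-t1))
d = sqrt(23^2 + 19^2 - 2*23*19*cos(90-330)) = 36.428

36.428


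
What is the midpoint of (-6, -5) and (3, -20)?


Midpoint = ((-6+3)/2, (-5+-20)/2) = (-1.5, -12.5)

(-1.5, -12.5)


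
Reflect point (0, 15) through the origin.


Reflection through origin: (x, y) -> (-x, -y)
(0, 15) -> (0, -15)

(0, -15)


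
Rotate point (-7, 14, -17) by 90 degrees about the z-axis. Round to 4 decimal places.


x' = -7*cos(90) - 14*sin(90) = -14
y' = -7*sin(90) + 14*cos(90) = -7
z' = -17

(-14, -7, -17)


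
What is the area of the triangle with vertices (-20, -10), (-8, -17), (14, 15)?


Area = |x1(y2-y3) + x2(y3-y1) + x3(y1-y2)| / 2
= |-20*(-17-15) + -8*(15--10) + 14*(-10--17)| / 2
= 269

269


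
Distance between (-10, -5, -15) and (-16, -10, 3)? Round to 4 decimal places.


d = sqrt((-16--10)^2 + (-10--5)^2 + (3--15)^2) = 19.6214

19.6214


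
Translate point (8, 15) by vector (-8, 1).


Translation: (x+dx, y+dy) = (8+-8, 15+1) = (0, 16)

(0, 16)


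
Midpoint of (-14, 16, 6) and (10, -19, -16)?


Midpoint = ((-14+10)/2, (16+-19)/2, (6+-16)/2) = (-2, -1.5, -5)

(-2, -1.5, -5)


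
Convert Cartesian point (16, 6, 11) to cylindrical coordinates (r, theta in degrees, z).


r = sqrt(16^2 + 6^2) = 17.088
theta = atan2(6, 16) = 20.556 deg
z = 11

r = 17.088, theta = 20.556 deg, z = 11


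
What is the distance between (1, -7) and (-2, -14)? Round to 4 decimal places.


d = sqrt((-2-1)^2 + (-14--7)^2) = 7.6158

7.6158


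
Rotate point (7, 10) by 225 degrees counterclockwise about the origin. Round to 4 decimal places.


x' = 7*cos(225) - 10*sin(225) = 2.1213
y' = 7*sin(225) + 10*cos(225) = -12.0208

(2.1213, -12.0208)


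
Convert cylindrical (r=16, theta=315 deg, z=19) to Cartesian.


x = 16 * cos(315) = 11.3137
y = 16 * sin(315) = -11.3137
z = 19

(11.3137, -11.3137, 19)


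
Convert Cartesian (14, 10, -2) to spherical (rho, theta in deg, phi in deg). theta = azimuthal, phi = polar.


rho = sqrt(14^2 + 10^2 + (-2)^2) = 17.3205
theta = atan2(10, 14) = 35.5377 deg
phi = acos(-2/17.3205) = 96.6307 deg

rho = 17.3205, theta = 35.5377 deg, phi = 96.6307 deg


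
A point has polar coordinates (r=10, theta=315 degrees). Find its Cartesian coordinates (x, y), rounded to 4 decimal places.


x = 10 * cos(315) = 7.0711
y = 10 * sin(315) = -7.0711

(7.0711, -7.0711)


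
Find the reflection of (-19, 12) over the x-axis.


Reflection across x-axis: (x, y) -> (x, -y)
(-19, 12) -> (-19, -12)

(-19, -12)


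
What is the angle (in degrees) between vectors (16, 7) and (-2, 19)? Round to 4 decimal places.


dot = 16*-2 + 7*19 = 101
|u| = 17.4642, |v| = 19.105
cos(angle) = 0.3027
angle = 72.3796 degrees

72.3796 degrees


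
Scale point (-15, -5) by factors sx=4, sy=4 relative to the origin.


Scaling: (x*sx, y*sy) = (-15*4, -5*4) = (-60, -20)

(-60, -20)


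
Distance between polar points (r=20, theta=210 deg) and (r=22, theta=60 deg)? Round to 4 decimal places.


d = sqrt(r1^2 + r2^2 - 2*r1*r2*cos(t2-t1))
d = sqrt(20^2 + 22^2 - 2*20*22*cos(60-210)) = 40.5722

40.5722


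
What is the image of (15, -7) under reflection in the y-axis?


Reflection across y-axis: (x, y) -> (-x, y)
(15, -7) -> (-15, -7)

(-15, -7)


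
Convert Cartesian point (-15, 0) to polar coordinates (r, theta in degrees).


r = sqrt((-15)^2 + 0^2) = 15
theta = atan2(0, -15) = 180 degrees

r = 15, theta = 180 degrees


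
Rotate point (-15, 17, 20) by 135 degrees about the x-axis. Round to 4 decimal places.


x' = -15
y' = 17*cos(135) - 20*sin(135) = -26.163
z' = 17*sin(135) + 20*cos(135) = -2.1213

(-15, -26.163, -2.1213)


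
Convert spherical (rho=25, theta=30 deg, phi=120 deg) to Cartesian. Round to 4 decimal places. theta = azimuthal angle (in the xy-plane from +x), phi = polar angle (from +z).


x = 25 * sin(120) * cos(30) = 18.75
y = 25 * sin(120) * sin(30) = 10.8253
z = 25 * cos(120) = -12.5

(18.75, 10.8253, -12.5)


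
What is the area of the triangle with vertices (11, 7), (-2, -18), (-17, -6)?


Area = |x1(y2-y3) + x2(y3-y1) + x3(y1-y2)| / 2
= |11*(-18--6) + -2*(-6-7) + -17*(7--18)| / 2
= 265.5

265.5


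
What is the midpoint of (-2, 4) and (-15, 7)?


Midpoint = ((-2+-15)/2, (4+7)/2) = (-8.5, 5.5)

(-8.5, 5.5)


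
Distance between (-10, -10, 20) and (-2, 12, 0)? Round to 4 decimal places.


d = sqrt((-2--10)^2 + (12--10)^2 + (0-20)^2) = 30.7896

30.7896


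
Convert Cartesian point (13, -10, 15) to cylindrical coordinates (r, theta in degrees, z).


r = sqrt(13^2 + (-10)^2) = 16.4012
theta = atan2(-10, 13) = 322.4314 deg
z = 15

r = 16.4012, theta = 322.4314 deg, z = 15


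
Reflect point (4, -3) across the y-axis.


Reflection across y-axis: (x, y) -> (-x, y)
(4, -3) -> (-4, -3)

(-4, -3)


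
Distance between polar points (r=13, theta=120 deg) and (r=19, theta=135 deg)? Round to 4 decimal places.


d = sqrt(r1^2 + r2^2 - 2*r1*r2*cos(t2-t1))
d = sqrt(13^2 + 19^2 - 2*13*19*cos(135-120)) = 7.2686

7.2686


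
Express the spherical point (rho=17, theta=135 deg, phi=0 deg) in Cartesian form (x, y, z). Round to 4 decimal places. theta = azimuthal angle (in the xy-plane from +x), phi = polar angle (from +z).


x = 17 * sin(0) * cos(135) = 0
y = 17 * sin(0) * sin(135) = 0
z = 17 * cos(0) = 17

(0, 0, 17)


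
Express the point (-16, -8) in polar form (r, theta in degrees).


r = sqrt((-16)^2 + (-8)^2) = 17.8885
theta = atan2(-8, -16) = 206.5651 degrees

r = 17.8885, theta = 206.5651 degrees


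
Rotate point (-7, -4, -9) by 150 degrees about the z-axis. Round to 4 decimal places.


x' = -7*cos(150) - -4*sin(150) = 8.0622
y' = -7*sin(150) + -4*cos(150) = -0.0359
z' = -9

(8.0622, -0.0359, -9)


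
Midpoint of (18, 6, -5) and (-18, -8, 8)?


Midpoint = ((18+-18)/2, (6+-8)/2, (-5+8)/2) = (0, -1, 1.5)

(0, -1, 1.5)


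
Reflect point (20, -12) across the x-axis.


Reflection across x-axis: (x, y) -> (x, -y)
(20, -12) -> (20, 12)

(20, 12)


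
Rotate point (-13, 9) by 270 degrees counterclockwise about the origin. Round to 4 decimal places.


x' = -13*cos(270) - 9*sin(270) = 9
y' = -13*sin(270) + 9*cos(270) = 13

(9, 13)


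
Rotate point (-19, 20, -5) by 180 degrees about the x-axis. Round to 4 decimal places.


x' = -19
y' = 20*cos(180) - -5*sin(180) = -20
z' = 20*sin(180) + -5*cos(180) = 5

(-19, -20, 5)


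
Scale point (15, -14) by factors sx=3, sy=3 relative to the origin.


Scaling: (x*sx, y*sy) = (15*3, -14*3) = (45, -42)

(45, -42)


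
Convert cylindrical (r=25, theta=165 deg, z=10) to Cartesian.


x = 25 * cos(165) = -24.1481
y = 25 * sin(165) = 6.4705
z = 10

(-24.1481, 6.4705, 10)


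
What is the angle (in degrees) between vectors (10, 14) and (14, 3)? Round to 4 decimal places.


dot = 10*14 + 14*3 = 182
|u| = 17.2047, |v| = 14.3178
cos(angle) = 0.7388
angle = 42.3676 degrees

42.3676 degrees


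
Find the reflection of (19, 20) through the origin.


Reflection through origin: (x, y) -> (-x, -y)
(19, 20) -> (-19, -20)

(-19, -20)


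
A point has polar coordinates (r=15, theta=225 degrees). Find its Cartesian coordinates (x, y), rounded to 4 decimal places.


x = 15 * cos(225) = -10.6066
y = 15 * sin(225) = -10.6066

(-10.6066, -10.6066)


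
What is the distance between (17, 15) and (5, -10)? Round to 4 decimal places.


d = sqrt((5-17)^2 + (-10-15)^2) = 27.7308

27.7308


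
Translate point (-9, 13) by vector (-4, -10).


Translation: (x+dx, y+dy) = (-9+-4, 13+-10) = (-13, 3)

(-13, 3)


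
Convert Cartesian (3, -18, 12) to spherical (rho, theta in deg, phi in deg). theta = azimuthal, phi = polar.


rho = sqrt(3^2 + (-18)^2 + 12^2) = 21.8403
theta = atan2(-18, 3) = 279.4623 deg
phi = acos(12/21.8403) = 56.6712 deg

rho = 21.8403, theta = 279.4623 deg, phi = 56.6712 deg


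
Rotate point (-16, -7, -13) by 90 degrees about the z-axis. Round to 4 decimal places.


x' = -16*cos(90) - -7*sin(90) = 7
y' = -16*sin(90) + -7*cos(90) = -16
z' = -13

(7, -16, -13)


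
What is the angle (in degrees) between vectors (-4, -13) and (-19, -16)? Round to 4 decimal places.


dot = -4*-19 + -13*-16 = 284
|u| = 13.6015, |v| = 24.8395
cos(angle) = 0.8406
angle = 32.7964 degrees

32.7964 degrees


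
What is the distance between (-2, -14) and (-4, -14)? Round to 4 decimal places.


d = sqrt((-4--2)^2 + (-14--14)^2) = 2

2


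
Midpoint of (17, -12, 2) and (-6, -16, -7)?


Midpoint = ((17+-6)/2, (-12+-16)/2, (2+-7)/2) = (5.5, -14, -2.5)

(5.5, -14, -2.5)


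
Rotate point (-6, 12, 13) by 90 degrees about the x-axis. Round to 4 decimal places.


x' = -6
y' = 12*cos(90) - 13*sin(90) = -13
z' = 12*sin(90) + 13*cos(90) = 12

(-6, -13, 12)


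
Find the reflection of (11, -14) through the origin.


Reflection through origin: (x, y) -> (-x, -y)
(11, -14) -> (-11, 14)

(-11, 14)


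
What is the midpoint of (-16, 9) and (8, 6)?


Midpoint = ((-16+8)/2, (9+6)/2) = (-4, 7.5)

(-4, 7.5)


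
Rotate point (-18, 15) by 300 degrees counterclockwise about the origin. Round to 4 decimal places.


x' = -18*cos(300) - 15*sin(300) = 3.9904
y' = -18*sin(300) + 15*cos(300) = 23.0885

(3.9904, 23.0885)


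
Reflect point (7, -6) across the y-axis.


Reflection across y-axis: (x, y) -> (-x, y)
(7, -6) -> (-7, -6)

(-7, -6)


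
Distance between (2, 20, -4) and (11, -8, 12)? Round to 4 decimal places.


d = sqrt((11-2)^2 + (-8-20)^2 + (12--4)^2) = 33.4813

33.4813


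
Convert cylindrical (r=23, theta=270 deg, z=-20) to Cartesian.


x = 23 * cos(270) = 0
y = 23 * sin(270) = -23
z = -20

(0, -23, -20)


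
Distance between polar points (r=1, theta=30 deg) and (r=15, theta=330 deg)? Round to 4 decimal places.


d = sqrt(r1^2 + r2^2 - 2*r1*r2*cos(t2-t1))
d = sqrt(1^2 + 15^2 - 2*1*15*cos(330-30)) = 14.5258

14.5258


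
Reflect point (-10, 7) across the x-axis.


Reflection across x-axis: (x, y) -> (x, -y)
(-10, 7) -> (-10, -7)

(-10, -7)


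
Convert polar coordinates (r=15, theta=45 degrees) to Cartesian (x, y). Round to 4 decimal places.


x = 15 * cos(45) = 10.6066
y = 15 * sin(45) = 10.6066

(10.6066, 10.6066)


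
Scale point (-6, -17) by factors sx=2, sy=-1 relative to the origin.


Scaling: (x*sx, y*sy) = (-6*2, -17*-1) = (-12, 17)

(-12, 17)


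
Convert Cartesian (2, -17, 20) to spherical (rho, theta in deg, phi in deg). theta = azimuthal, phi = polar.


rho = sqrt(2^2 + (-17)^2 + 20^2) = 26.3249
theta = atan2(-17, 2) = 276.7098 deg
phi = acos(20/26.3249) = 40.559 deg

rho = 26.3249, theta = 276.7098 deg, phi = 40.559 deg


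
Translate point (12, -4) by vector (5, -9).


Translation: (x+dx, y+dy) = (12+5, -4+-9) = (17, -13)

(17, -13)


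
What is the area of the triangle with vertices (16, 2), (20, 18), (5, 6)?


Area = |x1(y2-y3) + x2(y3-y1) + x3(y1-y2)| / 2
= |16*(18-6) + 20*(6-2) + 5*(2-18)| / 2
= 96

96


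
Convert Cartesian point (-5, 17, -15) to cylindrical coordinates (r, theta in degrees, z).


r = sqrt((-5)^2 + 17^2) = 17.72
theta = atan2(17, -5) = 106.3895 deg
z = -15

r = 17.72, theta = 106.3895 deg, z = -15


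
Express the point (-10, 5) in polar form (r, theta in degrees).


r = sqrt((-10)^2 + 5^2) = 11.1803
theta = atan2(5, -10) = 153.4349 degrees

r = 11.1803, theta = 153.4349 degrees


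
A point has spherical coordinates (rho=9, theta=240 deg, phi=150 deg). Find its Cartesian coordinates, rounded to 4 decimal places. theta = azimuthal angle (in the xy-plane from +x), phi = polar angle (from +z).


x = 9 * sin(150) * cos(240) = -2.25
y = 9 * sin(150) * sin(240) = -3.8971
z = 9 * cos(150) = -7.7942

(-2.25, -3.8971, -7.7942)


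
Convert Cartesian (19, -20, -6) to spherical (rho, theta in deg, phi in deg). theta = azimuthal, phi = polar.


rho = sqrt(19^2 + (-20)^2 + (-6)^2) = 28.2312
theta = atan2(-20, 19) = 313.5312 deg
phi = acos(-6/28.2312) = 102.2707 deg

rho = 28.2312, theta = 313.5312 deg, phi = 102.2707 deg


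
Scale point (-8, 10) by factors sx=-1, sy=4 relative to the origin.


Scaling: (x*sx, y*sy) = (-8*-1, 10*4) = (8, 40)

(8, 40)


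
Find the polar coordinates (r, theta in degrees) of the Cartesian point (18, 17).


r = sqrt(18^2 + 17^2) = 24.7588
theta = atan2(17, 18) = 43.3634 degrees

r = 24.7588, theta = 43.3634 degrees


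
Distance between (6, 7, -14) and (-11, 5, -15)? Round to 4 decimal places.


d = sqrt((-11-6)^2 + (5-7)^2 + (-15--14)^2) = 17.1464

17.1464


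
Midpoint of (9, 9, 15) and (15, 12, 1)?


Midpoint = ((9+15)/2, (9+12)/2, (15+1)/2) = (12, 10.5, 8)

(12, 10.5, 8)


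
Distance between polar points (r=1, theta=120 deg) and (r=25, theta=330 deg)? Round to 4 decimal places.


d = sqrt(r1^2 + r2^2 - 2*r1*r2*cos(t2-t1))
d = sqrt(1^2 + 25^2 - 2*1*25*cos(330-120)) = 25.8709

25.8709


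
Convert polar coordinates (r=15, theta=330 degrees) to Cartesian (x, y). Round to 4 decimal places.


x = 15 * cos(330) = 12.9904
y = 15 * sin(330) = -7.5

(12.9904, -7.5)


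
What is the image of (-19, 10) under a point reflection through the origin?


Reflection through origin: (x, y) -> (-x, -y)
(-19, 10) -> (19, -10)

(19, -10)


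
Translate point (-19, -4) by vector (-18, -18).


Translation: (x+dx, y+dy) = (-19+-18, -4+-18) = (-37, -22)

(-37, -22)


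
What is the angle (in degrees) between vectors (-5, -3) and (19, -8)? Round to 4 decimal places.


dot = -5*19 + -3*-8 = -71
|u| = 5.831, |v| = 20.6155
cos(angle) = -0.5906
angle = 126.2026 degrees

126.2026 degrees


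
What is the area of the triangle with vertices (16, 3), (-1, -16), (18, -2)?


Area = |x1(y2-y3) + x2(y3-y1) + x3(y1-y2)| / 2
= |16*(-16--2) + -1*(-2-3) + 18*(3--16)| / 2
= 61.5

61.5


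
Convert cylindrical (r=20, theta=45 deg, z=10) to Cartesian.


x = 20 * cos(45) = 14.1421
y = 20 * sin(45) = 14.1421
z = 10

(14.1421, 14.1421, 10)


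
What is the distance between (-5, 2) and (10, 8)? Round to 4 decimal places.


d = sqrt((10--5)^2 + (8-2)^2) = 16.1555

16.1555


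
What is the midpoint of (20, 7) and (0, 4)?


Midpoint = ((20+0)/2, (7+4)/2) = (10, 5.5)

(10, 5.5)


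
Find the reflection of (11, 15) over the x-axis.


Reflection across x-axis: (x, y) -> (x, -y)
(11, 15) -> (11, -15)

(11, -15)


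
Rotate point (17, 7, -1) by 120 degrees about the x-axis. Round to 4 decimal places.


x' = 17
y' = 7*cos(120) - -1*sin(120) = -2.634
z' = 7*sin(120) + -1*cos(120) = 6.5622

(17, -2.634, 6.5622)


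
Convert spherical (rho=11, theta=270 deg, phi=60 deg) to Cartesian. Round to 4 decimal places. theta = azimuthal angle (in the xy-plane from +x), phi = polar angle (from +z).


x = 11 * sin(60) * cos(270) = 0
y = 11 * sin(60) * sin(270) = -9.5263
z = 11 * cos(60) = 5.5

(0, -9.5263, 5.5)


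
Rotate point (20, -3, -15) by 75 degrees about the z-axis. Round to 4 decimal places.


x' = 20*cos(75) - -3*sin(75) = 8.0742
y' = 20*sin(75) + -3*cos(75) = 18.5421
z' = -15

(8.0742, 18.5421, -15)


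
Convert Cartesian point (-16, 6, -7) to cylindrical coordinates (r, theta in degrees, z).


r = sqrt((-16)^2 + 6^2) = 17.088
theta = atan2(6, -16) = 159.444 deg
z = -7

r = 17.088, theta = 159.444 deg, z = -7


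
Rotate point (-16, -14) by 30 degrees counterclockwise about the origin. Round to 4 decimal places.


x' = -16*cos(30) - -14*sin(30) = -6.8564
y' = -16*sin(30) + -14*cos(30) = -20.1244

(-6.8564, -20.1244)


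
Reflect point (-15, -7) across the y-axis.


Reflection across y-axis: (x, y) -> (-x, y)
(-15, -7) -> (15, -7)

(15, -7)


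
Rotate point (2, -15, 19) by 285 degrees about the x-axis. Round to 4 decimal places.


x' = 2
y' = -15*cos(285) - 19*sin(285) = 14.4703
z' = -15*sin(285) + 19*cos(285) = 19.4064

(2, 14.4703, 19.4064)


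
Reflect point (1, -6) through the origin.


Reflection through origin: (x, y) -> (-x, -y)
(1, -6) -> (-1, 6)

(-1, 6)


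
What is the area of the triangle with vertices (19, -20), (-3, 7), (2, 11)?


Area = |x1(y2-y3) + x2(y3-y1) + x3(y1-y2)| / 2
= |19*(7-11) + -3*(11--20) + 2*(-20-7)| / 2
= 111.5

111.5


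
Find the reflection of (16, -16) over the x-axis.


Reflection across x-axis: (x, y) -> (x, -y)
(16, -16) -> (16, 16)

(16, 16)


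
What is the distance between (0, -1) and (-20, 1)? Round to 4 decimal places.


d = sqrt((-20-0)^2 + (1--1)^2) = 20.0998

20.0998


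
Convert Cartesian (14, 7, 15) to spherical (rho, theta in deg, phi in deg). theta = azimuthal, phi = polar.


rho = sqrt(14^2 + 7^2 + 15^2) = 21.6795
theta = atan2(7, 14) = 26.5651 deg
phi = acos(15/21.6795) = 46.2194 deg

rho = 21.6795, theta = 26.5651 deg, phi = 46.2194 deg


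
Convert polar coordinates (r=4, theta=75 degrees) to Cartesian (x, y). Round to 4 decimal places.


x = 4 * cos(75) = 1.0353
y = 4 * sin(75) = 3.8637

(1.0353, 3.8637)


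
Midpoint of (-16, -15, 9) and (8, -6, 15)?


Midpoint = ((-16+8)/2, (-15+-6)/2, (9+15)/2) = (-4, -10.5, 12)

(-4, -10.5, 12)


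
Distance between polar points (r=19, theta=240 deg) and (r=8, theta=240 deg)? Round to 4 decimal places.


d = sqrt(r1^2 + r2^2 - 2*r1*r2*cos(t2-t1))
d = sqrt(19^2 + 8^2 - 2*19*8*cos(240-240)) = 11

11


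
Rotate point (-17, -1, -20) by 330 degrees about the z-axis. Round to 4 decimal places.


x' = -17*cos(330) - -1*sin(330) = -15.2224
y' = -17*sin(330) + -1*cos(330) = 7.634
z' = -20

(-15.2224, 7.634, -20)


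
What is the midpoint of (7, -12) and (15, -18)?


Midpoint = ((7+15)/2, (-12+-18)/2) = (11, -15)

(11, -15)


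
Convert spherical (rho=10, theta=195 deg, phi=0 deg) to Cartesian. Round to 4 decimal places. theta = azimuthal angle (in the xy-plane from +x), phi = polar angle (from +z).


x = 10 * sin(0) * cos(195) = 0
y = 10 * sin(0) * sin(195) = 0
z = 10 * cos(0) = 10

(0, 0, 10)


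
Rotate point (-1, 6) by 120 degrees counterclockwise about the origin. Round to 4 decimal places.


x' = -1*cos(120) - 6*sin(120) = -4.6962
y' = -1*sin(120) + 6*cos(120) = -3.866

(-4.6962, -3.866)


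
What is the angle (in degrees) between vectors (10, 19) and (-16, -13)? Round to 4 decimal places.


dot = 10*-16 + 19*-13 = -407
|u| = 21.4709, |v| = 20.6155
cos(angle) = -0.9195
angle = 156.8524 degrees

156.8524 degrees


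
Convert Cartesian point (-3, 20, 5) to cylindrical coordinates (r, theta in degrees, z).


r = sqrt((-3)^2 + 20^2) = 20.2237
theta = atan2(20, -3) = 98.5308 deg
z = 5

r = 20.2237, theta = 98.5308 deg, z = 5


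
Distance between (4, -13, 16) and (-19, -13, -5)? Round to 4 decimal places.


d = sqrt((-19-4)^2 + (-13--13)^2 + (-5-16)^2) = 31.1448

31.1448


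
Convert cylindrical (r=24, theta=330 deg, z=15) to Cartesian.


x = 24 * cos(330) = 20.7846
y = 24 * sin(330) = -12
z = 15

(20.7846, -12, 15)


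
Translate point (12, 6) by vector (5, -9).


Translation: (x+dx, y+dy) = (12+5, 6+-9) = (17, -3)

(17, -3)


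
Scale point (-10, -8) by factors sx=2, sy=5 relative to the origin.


Scaling: (x*sx, y*sy) = (-10*2, -8*5) = (-20, -40)

(-20, -40)


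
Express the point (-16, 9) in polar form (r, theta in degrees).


r = sqrt((-16)^2 + 9^2) = 18.3576
theta = atan2(9, -16) = 150.6422 degrees

r = 18.3576, theta = 150.6422 degrees


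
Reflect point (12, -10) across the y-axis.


Reflection across y-axis: (x, y) -> (-x, y)
(12, -10) -> (-12, -10)

(-12, -10)


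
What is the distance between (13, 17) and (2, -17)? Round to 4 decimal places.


d = sqrt((2-13)^2 + (-17-17)^2) = 35.7351

35.7351


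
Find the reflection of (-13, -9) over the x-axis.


Reflection across x-axis: (x, y) -> (x, -y)
(-13, -9) -> (-13, 9)

(-13, 9)


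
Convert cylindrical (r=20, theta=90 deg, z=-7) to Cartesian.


x = 20 * cos(90) = 0
y = 20 * sin(90) = 20
z = -7

(0, 20, -7)


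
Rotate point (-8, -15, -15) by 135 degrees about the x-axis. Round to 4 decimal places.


x' = -8
y' = -15*cos(135) - -15*sin(135) = 21.2132
z' = -15*sin(135) + -15*cos(135) = 0

(-8, 21.2132, 0)


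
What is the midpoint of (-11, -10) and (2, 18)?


Midpoint = ((-11+2)/2, (-10+18)/2) = (-4.5, 4)

(-4.5, 4)


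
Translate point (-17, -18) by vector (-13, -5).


Translation: (x+dx, y+dy) = (-17+-13, -18+-5) = (-30, -23)

(-30, -23)


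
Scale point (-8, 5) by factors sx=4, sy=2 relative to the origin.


Scaling: (x*sx, y*sy) = (-8*4, 5*2) = (-32, 10)

(-32, 10)


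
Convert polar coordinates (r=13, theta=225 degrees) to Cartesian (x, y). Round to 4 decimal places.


x = 13 * cos(225) = -9.1924
y = 13 * sin(225) = -9.1924

(-9.1924, -9.1924)


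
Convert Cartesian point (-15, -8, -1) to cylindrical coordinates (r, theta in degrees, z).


r = sqrt((-15)^2 + (-8)^2) = 17
theta = atan2(-8, -15) = 208.0725 deg
z = -1

r = 17, theta = 208.0725 deg, z = -1


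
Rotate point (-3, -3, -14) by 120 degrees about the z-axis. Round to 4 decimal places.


x' = -3*cos(120) - -3*sin(120) = 4.0981
y' = -3*sin(120) + -3*cos(120) = -1.0981
z' = -14

(4.0981, -1.0981, -14)


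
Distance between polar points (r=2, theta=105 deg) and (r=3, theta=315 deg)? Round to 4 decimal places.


d = sqrt(r1^2 + r2^2 - 2*r1*r2*cos(t2-t1))
d = sqrt(2^2 + 3^2 - 2*2*3*cos(315-105)) = 4.8366

4.8366


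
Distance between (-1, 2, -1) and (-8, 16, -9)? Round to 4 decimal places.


d = sqrt((-8--1)^2 + (16-2)^2 + (-9--1)^2) = 17.5784

17.5784


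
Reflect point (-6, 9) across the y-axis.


Reflection across y-axis: (x, y) -> (-x, y)
(-6, 9) -> (6, 9)

(6, 9)


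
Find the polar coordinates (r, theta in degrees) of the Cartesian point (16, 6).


r = sqrt(16^2 + 6^2) = 17.088
theta = atan2(6, 16) = 20.556 degrees

r = 17.088, theta = 20.556 degrees


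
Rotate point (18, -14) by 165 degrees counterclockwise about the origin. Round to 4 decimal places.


x' = 18*cos(165) - -14*sin(165) = -13.7632
y' = 18*sin(165) + -14*cos(165) = 18.1817

(-13.7632, 18.1817)


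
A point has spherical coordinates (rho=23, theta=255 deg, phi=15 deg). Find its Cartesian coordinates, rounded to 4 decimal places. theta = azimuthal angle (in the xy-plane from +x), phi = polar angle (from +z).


x = 23 * sin(15) * cos(255) = -1.5407
y = 23 * sin(15) * sin(255) = -5.75
z = 23 * cos(15) = 22.2163

(-1.5407, -5.75, 22.2163)


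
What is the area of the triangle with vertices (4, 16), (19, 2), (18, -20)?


Area = |x1(y2-y3) + x2(y3-y1) + x3(y1-y2)| / 2
= |4*(2--20) + 19*(-20-16) + 18*(16-2)| / 2
= 172

172


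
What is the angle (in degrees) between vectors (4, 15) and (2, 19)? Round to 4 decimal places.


dot = 4*2 + 15*19 = 293
|u| = 15.5242, |v| = 19.105
cos(angle) = 0.9879
angle = 8.9224 degrees

8.9224 degrees


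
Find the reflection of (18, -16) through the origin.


Reflection through origin: (x, y) -> (-x, -y)
(18, -16) -> (-18, 16)

(-18, 16)


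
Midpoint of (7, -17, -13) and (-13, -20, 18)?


Midpoint = ((7+-13)/2, (-17+-20)/2, (-13+18)/2) = (-3, -18.5, 2.5)

(-3, -18.5, 2.5)


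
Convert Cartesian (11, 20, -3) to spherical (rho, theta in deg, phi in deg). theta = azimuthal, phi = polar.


rho = sqrt(11^2 + 20^2 + (-3)^2) = 23.0217
theta = atan2(20, 11) = 61.1892 deg
phi = acos(-3/23.0217) = 97.4876 deg

rho = 23.0217, theta = 61.1892 deg, phi = 97.4876 deg


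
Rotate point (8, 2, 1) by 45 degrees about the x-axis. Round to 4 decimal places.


x' = 8
y' = 2*cos(45) - 1*sin(45) = 0.7071
z' = 2*sin(45) + 1*cos(45) = 2.1213

(8, 0.7071, 2.1213)


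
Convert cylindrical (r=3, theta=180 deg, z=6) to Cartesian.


x = 3 * cos(180) = -3
y = 3 * sin(180) = 0
z = 6

(-3, 0, 6)


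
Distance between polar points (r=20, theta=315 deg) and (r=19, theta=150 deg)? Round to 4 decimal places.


d = sqrt(r1^2 + r2^2 - 2*r1*r2*cos(t2-t1))
d = sqrt(20^2 + 19^2 - 2*20*19*cos(150-315)) = 38.6666

38.6666


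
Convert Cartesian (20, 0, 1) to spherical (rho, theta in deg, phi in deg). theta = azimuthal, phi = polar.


rho = sqrt(20^2 + 0^2 + 1^2) = 20.025
theta = atan2(0, 20) = 0 deg
phi = acos(1/20.025) = 87.1376 deg

rho = 20.025, theta = 0 deg, phi = 87.1376 deg
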